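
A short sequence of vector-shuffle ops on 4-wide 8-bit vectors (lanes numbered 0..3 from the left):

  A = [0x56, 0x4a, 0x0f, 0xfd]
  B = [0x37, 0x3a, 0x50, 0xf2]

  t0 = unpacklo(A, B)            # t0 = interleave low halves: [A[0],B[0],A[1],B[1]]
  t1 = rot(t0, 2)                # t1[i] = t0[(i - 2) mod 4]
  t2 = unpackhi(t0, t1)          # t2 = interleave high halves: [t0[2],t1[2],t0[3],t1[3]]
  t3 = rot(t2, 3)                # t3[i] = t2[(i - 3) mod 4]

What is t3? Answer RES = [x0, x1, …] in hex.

t0 = [0x56, 0x37, 0x4a, 0x3a]
t1 = [0x4a, 0x3a, 0x56, 0x37]
t2 = [0x4a, 0x56, 0x3a, 0x37]
t3 = [0x56, 0x3a, 0x37, 0x4a]

RES = [0x56, 0x3a, 0x37, 0x4a]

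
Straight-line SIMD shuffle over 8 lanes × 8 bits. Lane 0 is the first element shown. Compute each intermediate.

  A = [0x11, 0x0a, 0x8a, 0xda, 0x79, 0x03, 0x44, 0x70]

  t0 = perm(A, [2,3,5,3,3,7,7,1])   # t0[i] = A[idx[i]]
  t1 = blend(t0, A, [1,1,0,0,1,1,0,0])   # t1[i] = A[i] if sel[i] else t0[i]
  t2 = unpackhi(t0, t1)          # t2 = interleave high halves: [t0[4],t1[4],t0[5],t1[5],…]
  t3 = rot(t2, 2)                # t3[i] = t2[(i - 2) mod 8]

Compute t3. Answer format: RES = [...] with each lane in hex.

t0 = [0x8a, 0xda, 0x03, 0xda, 0xda, 0x70, 0x70, 0x0a]
t1 = [0x11, 0x0a, 0x03, 0xda, 0x79, 0x03, 0x70, 0x0a]
t2 = [0xda, 0x79, 0x70, 0x03, 0x70, 0x70, 0x0a, 0x0a]
t3 = [0x0a, 0x0a, 0xda, 0x79, 0x70, 0x03, 0x70, 0x70]

RES = [0x0a, 0x0a, 0xda, 0x79, 0x70, 0x03, 0x70, 0x70]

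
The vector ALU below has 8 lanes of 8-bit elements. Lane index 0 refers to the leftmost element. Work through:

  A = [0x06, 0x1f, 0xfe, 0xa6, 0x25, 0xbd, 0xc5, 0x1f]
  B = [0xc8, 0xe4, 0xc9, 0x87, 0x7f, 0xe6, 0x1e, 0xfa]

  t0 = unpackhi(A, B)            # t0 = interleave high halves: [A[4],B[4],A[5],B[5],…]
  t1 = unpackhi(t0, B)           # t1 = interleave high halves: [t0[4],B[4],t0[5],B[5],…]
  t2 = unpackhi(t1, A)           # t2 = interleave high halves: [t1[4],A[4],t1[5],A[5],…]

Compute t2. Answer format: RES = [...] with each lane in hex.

→ t0 |25|7f|bd|e6|c5|1e|1f|fa|
→ t1 |c5|7f|1e|e6|1f|1e|fa|fa|
→ t2 |1f|25|1e|bd|fa|c5|fa|1f|

RES = [0x1f, 0x25, 0x1e, 0xbd, 0xfa, 0xc5, 0xfa, 0x1f]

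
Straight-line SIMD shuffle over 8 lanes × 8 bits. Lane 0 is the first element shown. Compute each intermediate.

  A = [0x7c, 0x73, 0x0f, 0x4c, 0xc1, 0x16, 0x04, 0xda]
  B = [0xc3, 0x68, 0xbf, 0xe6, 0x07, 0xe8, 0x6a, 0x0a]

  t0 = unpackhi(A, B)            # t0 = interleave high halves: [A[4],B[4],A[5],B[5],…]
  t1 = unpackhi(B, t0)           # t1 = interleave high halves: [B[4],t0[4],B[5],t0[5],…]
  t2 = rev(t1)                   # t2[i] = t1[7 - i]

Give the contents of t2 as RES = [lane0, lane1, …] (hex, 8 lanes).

RES = [0x0a, 0x0a, 0xda, 0x6a, 0x6a, 0xe8, 0x04, 0x07]

→ t0 |c1|07|16|e8|04|6a|da|0a|
→ t1 |07|04|e8|6a|6a|da|0a|0a|
→ t2 |0a|0a|da|6a|6a|e8|04|07|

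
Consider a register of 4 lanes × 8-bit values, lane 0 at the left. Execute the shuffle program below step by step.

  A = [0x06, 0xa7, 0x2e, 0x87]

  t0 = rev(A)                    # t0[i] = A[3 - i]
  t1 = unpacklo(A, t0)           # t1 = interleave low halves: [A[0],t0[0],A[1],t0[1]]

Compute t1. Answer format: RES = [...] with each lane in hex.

RES = [ 0x06  0x87  0xa7  0x2e ]

  t0: 87 2e a7 06
  t1: 06 87 a7 2e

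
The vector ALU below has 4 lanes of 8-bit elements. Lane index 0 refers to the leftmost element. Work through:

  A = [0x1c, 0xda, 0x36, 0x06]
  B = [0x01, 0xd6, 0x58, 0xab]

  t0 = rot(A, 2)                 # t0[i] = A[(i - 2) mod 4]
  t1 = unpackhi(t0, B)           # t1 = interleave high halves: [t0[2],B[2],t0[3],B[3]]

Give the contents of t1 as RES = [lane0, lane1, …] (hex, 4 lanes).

→ t0 |36|06|1c|da|
→ t1 |1c|58|da|ab|

RES = [ 0x1c  0x58  0xda  0xab ]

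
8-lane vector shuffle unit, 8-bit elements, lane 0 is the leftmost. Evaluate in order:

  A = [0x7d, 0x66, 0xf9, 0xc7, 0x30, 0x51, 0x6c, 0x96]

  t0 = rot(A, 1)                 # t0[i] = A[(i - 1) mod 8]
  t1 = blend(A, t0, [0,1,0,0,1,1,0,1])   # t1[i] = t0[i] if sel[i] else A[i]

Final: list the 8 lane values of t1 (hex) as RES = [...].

RES = [ 0x7d  0x7d  0xf9  0xc7  0xc7  0x30  0x6c  0x6c ]

  t0: 96 7d 66 f9 c7 30 51 6c
  t1: 7d 7d f9 c7 c7 30 6c 6c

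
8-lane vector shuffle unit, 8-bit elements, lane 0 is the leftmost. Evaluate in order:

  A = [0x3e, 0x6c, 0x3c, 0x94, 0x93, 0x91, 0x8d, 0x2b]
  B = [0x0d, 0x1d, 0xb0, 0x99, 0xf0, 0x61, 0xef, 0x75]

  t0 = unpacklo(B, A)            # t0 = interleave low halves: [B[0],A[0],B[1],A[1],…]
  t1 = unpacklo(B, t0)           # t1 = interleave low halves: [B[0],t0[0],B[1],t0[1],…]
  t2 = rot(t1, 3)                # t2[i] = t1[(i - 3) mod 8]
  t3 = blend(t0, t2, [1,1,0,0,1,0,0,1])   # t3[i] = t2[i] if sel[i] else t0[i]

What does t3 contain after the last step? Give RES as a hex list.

t0 = [0x0d, 0x3e, 0x1d, 0x6c, 0xb0, 0x3c, 0x99, 0x94]
t1 = [0x0d, 0x0d, 0x1d, 0x3e, 0xb0, 0x1d, 0x99, 0x6c]
t2 = [0x1d, 0x99, 0x6c, 0x0d, 0x0d, 0x1d, 0x3e, 0xb0]
t3 = [0x1d, 0x99, 0x1d, 0x6c, 0x0d, 0x3c, 0x99, 0xb0]

RES = [ 0x1d  0x99  0x1d  0x6c  0x0d  0x3c  0x99  0xb0 ]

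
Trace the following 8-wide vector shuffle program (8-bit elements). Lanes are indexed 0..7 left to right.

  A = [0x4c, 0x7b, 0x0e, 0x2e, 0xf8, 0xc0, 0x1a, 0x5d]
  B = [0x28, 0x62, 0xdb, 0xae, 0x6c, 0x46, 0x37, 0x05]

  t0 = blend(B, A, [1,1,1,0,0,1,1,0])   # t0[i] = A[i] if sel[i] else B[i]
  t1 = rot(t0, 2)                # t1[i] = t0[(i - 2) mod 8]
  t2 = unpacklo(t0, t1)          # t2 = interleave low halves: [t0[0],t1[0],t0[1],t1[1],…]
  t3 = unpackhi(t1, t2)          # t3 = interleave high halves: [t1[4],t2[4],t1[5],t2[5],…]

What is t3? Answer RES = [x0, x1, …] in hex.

RES = [ 0x0e  0x0e  0xae  0x4c  0x6c  0xae  0xc0  0x7b ]

  t0: 4c 7b 0e ae 6c c0 1a 05
  t1: 1a 05 4c 7b 0e ae 6c c0
  t2: 4c 1a 7b 05 0e 4c ae 7b
  t3: 0e 0e ae 4c 6c ae c0 7b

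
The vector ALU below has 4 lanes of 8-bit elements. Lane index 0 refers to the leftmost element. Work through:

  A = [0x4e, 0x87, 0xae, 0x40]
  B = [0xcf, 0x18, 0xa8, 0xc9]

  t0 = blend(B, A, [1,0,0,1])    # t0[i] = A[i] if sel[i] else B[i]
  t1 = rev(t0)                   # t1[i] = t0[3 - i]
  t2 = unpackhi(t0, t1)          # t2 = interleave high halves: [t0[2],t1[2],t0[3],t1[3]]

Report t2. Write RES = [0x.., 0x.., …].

t0 = [0x4e, 0x18, 0xa8, 0x40]
t1 = [0x40, 0xa8, 0x18, 0x4e]
t2 = [0xa8, 0x18, 0x40, 0x4e]

RES = [ 0xa8  0x18  0x40  0x4e ]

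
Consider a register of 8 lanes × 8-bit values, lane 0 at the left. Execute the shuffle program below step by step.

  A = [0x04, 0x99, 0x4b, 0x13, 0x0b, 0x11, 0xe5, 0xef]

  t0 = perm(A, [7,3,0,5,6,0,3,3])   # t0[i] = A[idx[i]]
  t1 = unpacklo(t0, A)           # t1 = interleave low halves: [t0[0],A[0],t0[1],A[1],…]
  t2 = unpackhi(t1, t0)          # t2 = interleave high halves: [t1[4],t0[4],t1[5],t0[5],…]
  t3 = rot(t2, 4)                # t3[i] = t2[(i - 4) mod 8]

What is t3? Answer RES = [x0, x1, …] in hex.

RES = [ 0x11  0x13  0x13  0x13  0x04  0xe5  0x4b  0x04 ]

→ t0 |ef|13|04|11|e5|04|13|13|
→ t1 |ef|04|13|99|04|4b|11|13|
→ t2 |04|e5|4b|04|11|13|13|13|
→ t3 |11|13|13|13|04|e5|4b|04|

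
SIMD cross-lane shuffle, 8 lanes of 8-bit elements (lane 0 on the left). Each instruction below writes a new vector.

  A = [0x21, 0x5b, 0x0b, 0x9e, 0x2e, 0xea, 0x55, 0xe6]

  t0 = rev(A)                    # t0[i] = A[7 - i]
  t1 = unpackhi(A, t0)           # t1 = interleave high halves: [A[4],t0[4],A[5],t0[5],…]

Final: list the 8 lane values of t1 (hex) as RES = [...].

→ t0 |e6|55|ea|2e|9e|0b|5b|21|
→ t1 |2e|9e|ea|0b|55|5b|e6|21|

RES = [0x2e, 0x9e, 0xea, 0x0b, 0x55, 0x5b, 0xe6, 0x21]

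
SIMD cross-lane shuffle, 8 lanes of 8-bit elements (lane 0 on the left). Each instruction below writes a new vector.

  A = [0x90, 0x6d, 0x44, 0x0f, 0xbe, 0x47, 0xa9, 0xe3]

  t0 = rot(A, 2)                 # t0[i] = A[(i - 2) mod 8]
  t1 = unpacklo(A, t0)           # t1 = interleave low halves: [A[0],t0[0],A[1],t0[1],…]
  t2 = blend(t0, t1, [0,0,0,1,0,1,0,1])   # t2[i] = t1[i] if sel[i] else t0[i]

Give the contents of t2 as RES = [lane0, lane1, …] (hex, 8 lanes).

t0 = [0xa9, 0xe3, 0x90, 0x6d, 0x44, 0x0f, 0xbe, 0x47]
t1 = [0x90, 0xa9, 0x6d, 0xe3, 0x44, 0x90, 0x0f, 0x6d]
t2 = [0xa9, 0xe3, 0x90, 0xe3, 0x44, 0x90, 0xbe, 0x6d]

RES = [ 0xa9  0xe3  0x90  0xe3  0x44  0x90  0xbe  0x6d ]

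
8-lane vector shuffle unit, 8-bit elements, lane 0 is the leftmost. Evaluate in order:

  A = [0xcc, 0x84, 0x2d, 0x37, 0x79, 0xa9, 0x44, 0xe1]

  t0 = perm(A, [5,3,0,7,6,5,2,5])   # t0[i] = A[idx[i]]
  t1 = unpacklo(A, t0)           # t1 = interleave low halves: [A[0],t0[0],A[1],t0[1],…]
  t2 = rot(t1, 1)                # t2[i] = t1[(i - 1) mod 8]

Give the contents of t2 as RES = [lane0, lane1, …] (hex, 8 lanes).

t0 = [0xa9, 0x37, 0xcc, 0xe1, 0x44, 0xa9, 0x2d, 0xa9]
t1 = [0xcc, 0xa9, 0x84, 0x37, 0x2d, 0xcc, 0x37, 0xe1]
t2 = [0xe1, 0xcc, 0xa9, 0x84, 0x37, 0x2d, 0xcc, 0x37]

RES = [ 0xe1  0xcc  0xa9  0x84  0x37  0x2d  0xcc  0x37 ]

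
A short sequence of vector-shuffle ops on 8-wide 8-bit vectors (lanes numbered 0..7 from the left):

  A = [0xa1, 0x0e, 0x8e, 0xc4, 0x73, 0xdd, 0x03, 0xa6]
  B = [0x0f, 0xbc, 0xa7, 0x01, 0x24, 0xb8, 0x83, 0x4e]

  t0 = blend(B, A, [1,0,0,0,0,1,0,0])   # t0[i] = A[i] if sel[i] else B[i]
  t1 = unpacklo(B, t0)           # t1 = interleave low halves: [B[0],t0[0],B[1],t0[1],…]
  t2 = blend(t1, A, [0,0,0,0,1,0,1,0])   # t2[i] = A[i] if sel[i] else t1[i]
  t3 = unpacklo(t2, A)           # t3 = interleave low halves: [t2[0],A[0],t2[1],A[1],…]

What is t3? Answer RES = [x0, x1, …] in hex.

RES = [0x0f, 0xa1, 0xa1, 0x0e, 0xbc, 0x8e, 0xbc, 0xc4]

  t0: a1 bc a7 01 24 dd 83 4e
  t1: 0f a1 bc bc a7 a7 01 01
  t2: 0f a1 bc bc 73 a7 03 01
  t3: 0f a1 a1 0e bc 8e bc c4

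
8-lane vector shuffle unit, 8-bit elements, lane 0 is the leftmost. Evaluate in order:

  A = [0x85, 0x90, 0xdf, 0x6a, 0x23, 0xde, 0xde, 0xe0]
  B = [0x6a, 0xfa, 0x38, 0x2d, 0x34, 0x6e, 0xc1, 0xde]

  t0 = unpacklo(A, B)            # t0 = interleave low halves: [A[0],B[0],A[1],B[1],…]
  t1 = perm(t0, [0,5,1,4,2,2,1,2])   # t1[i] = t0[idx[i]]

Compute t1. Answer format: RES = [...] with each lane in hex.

RES = [ 0x85  0x38  0x6a  0xdf  0x90  0x90  0x6a  0x90 ]

t0 = [0x85, 0x6a, 0x90, 0xfa, 0xdf, 0x38, 0x6a, 0x2d]
t1 = [0x85, 0x38, 0x6a, 0xdf, 0x90, 0x90, 0x6a, 0x90]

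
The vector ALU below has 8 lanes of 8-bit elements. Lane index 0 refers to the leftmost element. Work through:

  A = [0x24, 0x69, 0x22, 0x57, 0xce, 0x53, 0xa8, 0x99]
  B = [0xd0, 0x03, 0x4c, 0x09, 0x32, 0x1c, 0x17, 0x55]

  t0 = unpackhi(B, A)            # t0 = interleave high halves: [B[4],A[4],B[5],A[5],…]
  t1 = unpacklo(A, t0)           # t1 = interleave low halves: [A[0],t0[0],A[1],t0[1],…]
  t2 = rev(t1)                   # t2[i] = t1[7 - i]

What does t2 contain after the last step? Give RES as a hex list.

RES = [0x53, 0x57, 0x1c, 0x22, 0xce, 0x69, 0x32, 0x24]

t0 = [0x32, 0xce, 0x1c, 0x53, 0x17, 0xa8, 0x55, 0x99]
t1 = [0x24, 0x32, 0x69, 0xce, 0x22, 0x1c, 0x57, 0x53]
t2 = [0x53, 0x57, 0x1c, 0x22, 0xce, 0x69, 0x32, 0x24]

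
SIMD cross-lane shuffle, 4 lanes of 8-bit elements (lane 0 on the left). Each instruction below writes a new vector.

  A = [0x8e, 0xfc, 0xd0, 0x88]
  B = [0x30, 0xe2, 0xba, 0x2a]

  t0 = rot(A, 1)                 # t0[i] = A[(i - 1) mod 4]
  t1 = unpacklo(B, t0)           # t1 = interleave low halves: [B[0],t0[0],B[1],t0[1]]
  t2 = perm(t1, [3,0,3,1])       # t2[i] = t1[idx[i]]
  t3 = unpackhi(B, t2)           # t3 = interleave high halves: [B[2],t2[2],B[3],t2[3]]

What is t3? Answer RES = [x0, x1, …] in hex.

  t0: 88 8e fc d0
  t1: 30 88 e2 8e
  t2: 8e 30 8e 88
  t3: ba 8e 2a 88

RES = [ 0xba  0x8e  0x2a  0x88 ]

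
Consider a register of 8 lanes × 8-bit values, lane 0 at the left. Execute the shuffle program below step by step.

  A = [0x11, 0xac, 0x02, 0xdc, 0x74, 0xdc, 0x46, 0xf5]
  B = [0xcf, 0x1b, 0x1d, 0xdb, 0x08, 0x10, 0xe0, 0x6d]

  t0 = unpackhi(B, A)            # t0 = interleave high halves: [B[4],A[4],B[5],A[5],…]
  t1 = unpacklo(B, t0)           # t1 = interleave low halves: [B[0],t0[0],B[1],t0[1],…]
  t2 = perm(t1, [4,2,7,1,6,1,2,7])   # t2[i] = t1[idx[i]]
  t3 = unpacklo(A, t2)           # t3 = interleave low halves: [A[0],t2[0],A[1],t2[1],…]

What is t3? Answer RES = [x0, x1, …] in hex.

RES = [0x11, 0x1d, 0xac, 0x1b, 0x02, 0xdc, 0xdc, 0x08]

→ t0 |08|74|10|dc|e0|46|6d|f5|
→ t1 |cf|08|1b|74|1d|10|db|dc|
→ t2 |1d|1b|dc|08|db|08|1b|dc|
→ t3 |11|1d|ac|1b|02|dc|dc|08|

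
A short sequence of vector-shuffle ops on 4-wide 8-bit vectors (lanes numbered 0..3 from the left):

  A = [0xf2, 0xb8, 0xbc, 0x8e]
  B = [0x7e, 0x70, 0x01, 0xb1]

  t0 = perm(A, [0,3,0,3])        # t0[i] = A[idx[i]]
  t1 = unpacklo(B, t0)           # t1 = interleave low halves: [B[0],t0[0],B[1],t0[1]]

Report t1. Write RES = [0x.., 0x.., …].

RES = [0x7e, 0xf2, 0x70, 0x8e]

→ t0 |f2|8e|f2|8e|
→ t1 |7e|f2|70|8e|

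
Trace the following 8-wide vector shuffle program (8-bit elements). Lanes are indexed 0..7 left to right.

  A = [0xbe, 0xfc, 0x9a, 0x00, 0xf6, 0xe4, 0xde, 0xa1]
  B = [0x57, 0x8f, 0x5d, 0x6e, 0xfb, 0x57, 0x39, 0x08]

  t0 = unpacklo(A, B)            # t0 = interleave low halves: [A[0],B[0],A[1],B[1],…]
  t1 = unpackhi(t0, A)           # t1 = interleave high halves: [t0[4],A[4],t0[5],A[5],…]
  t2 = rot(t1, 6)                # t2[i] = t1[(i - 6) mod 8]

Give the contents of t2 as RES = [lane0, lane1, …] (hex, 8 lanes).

→ t0 |be|57|fc|8f|9a|5d|00|6e|
→ t1 |9a|f6|5d|e4|00|de|6e|a1|
→ t2 |5d|e4|00|de|6e|a1|9a|f6|

RES = [ 0x5d  0xe4  0x00  0xde  0x6e  0xa1  0x9a  0xf6 ]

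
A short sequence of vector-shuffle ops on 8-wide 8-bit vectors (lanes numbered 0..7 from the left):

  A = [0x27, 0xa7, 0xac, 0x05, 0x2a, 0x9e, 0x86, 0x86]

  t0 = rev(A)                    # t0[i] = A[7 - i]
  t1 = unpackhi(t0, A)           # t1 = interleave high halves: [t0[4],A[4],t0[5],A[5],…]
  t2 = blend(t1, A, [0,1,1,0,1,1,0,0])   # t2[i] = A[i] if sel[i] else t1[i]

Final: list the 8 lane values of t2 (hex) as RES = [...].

RES = [0x05, 0xa7, 0xac, 0x9e, 0x2a, 0x9e, 0x27, 0x86]

→ t0 |86|86|9e|2a|05|ac|a7|27|
→ t1 |05|2a|ac|9e|a7|86|27|86|
→ t2 |05|a7|ac|9e|2a|9e|27|86|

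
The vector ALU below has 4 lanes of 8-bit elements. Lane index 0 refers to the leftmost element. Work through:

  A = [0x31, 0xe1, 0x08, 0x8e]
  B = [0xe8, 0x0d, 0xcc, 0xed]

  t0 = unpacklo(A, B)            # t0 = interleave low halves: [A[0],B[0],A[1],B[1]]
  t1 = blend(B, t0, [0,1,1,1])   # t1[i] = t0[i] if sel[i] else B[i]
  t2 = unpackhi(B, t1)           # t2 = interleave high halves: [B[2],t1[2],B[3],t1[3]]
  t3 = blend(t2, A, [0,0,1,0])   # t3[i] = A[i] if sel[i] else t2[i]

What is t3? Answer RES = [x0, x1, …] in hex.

→ t0 |31|e8|e1|0d|
→ t1 |e8|e8|e1|0d|
→ t2 |cc|e1|ed|0d|
→ t3 |cc|e1|08|0d|

RES = [0xcc, 0xe1, 0x08, 0x0d]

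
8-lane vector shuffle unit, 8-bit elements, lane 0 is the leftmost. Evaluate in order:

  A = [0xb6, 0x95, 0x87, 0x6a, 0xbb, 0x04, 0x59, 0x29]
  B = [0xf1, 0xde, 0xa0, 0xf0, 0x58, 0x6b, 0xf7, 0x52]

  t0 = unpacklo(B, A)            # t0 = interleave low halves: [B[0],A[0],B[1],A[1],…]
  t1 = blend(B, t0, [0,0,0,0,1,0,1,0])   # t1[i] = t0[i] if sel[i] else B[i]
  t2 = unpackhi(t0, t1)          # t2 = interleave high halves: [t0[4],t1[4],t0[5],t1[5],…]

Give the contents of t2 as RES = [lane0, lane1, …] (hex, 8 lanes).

  t0: f1 b6 de 95 a0 87 f0 6a
  t1: f1 de a0 f0 a0 6b f0 52
  t2: a0 a0 87 6b f0 f0 6a 52

RES = [ 0xa0  0xa0  0x87  0x6b  0xf0  0xf0  0x6a  0x52 ]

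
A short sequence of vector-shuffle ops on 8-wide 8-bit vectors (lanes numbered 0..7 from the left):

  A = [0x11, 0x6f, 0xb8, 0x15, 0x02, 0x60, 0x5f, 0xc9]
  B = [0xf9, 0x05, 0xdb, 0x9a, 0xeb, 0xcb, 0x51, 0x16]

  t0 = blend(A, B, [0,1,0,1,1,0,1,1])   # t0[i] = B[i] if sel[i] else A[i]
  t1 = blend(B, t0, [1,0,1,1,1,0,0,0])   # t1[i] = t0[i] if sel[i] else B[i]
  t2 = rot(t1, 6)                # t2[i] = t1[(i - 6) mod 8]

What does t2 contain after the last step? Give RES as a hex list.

RES = [0xb8, 0x9a, 0xeb, 0xcb, 0x51, 0x16, 0x11, 0x05]

t0 = [0x11, 0x05, 0xb8, 0x9a, 0xeb, 0x60, 0x51, 0x16]
t1 = [0x11, 0x05, 0xb8, 0x9a, 0xeb, 0xcb, 0x51, 0x16]
t2 = [0xb8, 0x9a, 0xeb, 0xcb, 0x51, 0x16, 0x11, 0x05]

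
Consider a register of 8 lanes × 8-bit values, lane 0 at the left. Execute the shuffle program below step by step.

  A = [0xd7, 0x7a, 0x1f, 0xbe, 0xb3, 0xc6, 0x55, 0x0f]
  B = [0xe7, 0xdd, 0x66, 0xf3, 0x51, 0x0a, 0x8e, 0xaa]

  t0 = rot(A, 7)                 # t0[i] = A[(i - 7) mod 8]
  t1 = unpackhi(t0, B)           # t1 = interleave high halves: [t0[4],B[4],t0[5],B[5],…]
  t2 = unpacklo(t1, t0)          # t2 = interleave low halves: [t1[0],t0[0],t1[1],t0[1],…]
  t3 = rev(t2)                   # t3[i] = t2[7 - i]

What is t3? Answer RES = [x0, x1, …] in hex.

RES = [0xb3, 0x0a, 0xbe, 0x55, 0x1f, 0x51, 0x7a, 0xc6]

t0 = [0x7a, 0x1f, 0xbe, 0xb3, 0xc6, 0x55, 0x0f, 0xd7]
t1 = [0xc6, 0x51, 0x55, 0x0a, 0x0f, 0x8e, 0xd7, 0xaa]
t2 = [0xc6, 0x7a, 0x51, 0x1f, 0x55, 0xbe, 0x0a, 0xb3]
t3 = [0xb3, 0x0a, 0xbe, 0x55, 0x1f, 0x51, 0x7a, 0xc6]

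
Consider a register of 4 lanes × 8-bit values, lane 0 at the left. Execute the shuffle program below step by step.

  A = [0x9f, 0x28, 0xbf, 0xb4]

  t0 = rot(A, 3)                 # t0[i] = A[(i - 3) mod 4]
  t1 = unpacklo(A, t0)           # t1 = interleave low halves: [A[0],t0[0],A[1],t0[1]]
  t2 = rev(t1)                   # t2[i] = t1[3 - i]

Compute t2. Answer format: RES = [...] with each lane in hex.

RES = [ 0xbf  0x28  0x28  0x9f ]

  t0: 28 bf b4 9f
  t1: 9f 28 28 bf
  t2: bf 28 28 9f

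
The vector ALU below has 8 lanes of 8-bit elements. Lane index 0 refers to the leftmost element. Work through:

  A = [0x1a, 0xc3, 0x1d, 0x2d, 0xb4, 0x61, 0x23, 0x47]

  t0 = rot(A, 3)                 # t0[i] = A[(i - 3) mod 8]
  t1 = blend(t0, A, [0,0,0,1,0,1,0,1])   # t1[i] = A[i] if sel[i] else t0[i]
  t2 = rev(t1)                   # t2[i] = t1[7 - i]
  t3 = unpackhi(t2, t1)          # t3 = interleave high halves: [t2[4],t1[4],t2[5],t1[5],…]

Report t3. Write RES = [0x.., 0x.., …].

RES = [0x2d, 0xc3, 0x47, 0x61, 0x23, 0x2d, 0x61, 0x47]

  t0: 61 23 47 1a c3 1d 2d b4
  t1: 61 23 47 2d c3 61 2d 47
  t2: 47 2d 61 c3 2d 47 23 61
  t3: 2d c3 47 61 23 2d 61 47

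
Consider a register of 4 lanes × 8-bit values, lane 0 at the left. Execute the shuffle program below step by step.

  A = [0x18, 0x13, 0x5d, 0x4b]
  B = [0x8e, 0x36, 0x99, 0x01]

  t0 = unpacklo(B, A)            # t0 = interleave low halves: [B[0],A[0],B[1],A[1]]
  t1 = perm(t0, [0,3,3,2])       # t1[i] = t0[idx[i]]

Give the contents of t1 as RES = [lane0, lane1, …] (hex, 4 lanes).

RES = [ 0x8e  0x13  0x13  0x36 ]

  t0: 8e 18 36 13
  t1: 8e 13 13 36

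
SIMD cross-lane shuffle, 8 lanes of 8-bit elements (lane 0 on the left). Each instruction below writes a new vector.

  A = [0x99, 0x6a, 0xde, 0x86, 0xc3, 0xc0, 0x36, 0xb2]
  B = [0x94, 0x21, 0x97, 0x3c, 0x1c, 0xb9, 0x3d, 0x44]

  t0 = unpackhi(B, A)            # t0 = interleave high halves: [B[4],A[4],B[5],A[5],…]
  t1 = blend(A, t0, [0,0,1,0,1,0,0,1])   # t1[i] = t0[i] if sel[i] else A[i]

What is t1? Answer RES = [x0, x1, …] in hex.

RES = [0x99, 0x6a, 0xb9, 0x86, 0x3d, 0xc0, 0x36, 0xb2]

  t0: 1c c3 b9 c0 3d 36 44 b2
  t1: 99 6a b9 86 3d c0 36 b2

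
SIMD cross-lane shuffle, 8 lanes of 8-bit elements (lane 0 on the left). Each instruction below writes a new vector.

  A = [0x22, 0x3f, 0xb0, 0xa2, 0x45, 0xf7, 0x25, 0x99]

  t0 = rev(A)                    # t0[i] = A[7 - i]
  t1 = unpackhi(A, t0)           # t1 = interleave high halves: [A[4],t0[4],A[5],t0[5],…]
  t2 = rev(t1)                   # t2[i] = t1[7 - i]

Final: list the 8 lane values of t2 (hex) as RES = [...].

RES = [ 0x22  0x99  0x3f  0x25  0xb0  0xf7  0xa2  0x45 ]

  t0: 99 25 f7 45 a2 b0 3f 22
  t1: 45 a2 f7 b0 25 3f 99 22
  t2: 22 99 3f 25 b0 f7 a2 45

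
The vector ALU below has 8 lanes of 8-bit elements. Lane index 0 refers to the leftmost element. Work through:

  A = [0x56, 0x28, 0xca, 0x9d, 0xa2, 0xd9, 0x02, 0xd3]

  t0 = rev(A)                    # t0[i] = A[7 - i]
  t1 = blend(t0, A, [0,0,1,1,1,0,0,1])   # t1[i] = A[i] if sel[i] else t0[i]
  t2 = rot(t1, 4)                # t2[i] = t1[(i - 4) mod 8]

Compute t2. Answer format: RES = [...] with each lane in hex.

RES = [ 0xa2  0xca  0x28  0xd3  0xd3  0x02  0xca  0x9d ]

→ t0 |d3|02|d9|a2|9d|ca|28|56|
→ t1 |d3|02|ca|9d|a2|ca|28|d3|
→ t2 |a2|ca|28|d3|d3|02|ca|9d|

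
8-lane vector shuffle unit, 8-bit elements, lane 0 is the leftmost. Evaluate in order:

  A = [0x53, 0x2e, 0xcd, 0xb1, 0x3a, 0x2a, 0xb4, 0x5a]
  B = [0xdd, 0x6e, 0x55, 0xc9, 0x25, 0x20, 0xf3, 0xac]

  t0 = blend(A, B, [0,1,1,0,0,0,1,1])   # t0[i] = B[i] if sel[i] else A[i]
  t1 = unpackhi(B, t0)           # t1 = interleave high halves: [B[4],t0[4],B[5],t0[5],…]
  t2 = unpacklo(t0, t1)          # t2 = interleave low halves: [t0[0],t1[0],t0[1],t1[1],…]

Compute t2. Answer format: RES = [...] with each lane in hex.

RES = [0x53, 0x25, 0x6e, 0x3a, 0x55, 0x20, 0xb1, 0x2a]

→ t0 |53|6e|55|b1|3a|2a|f3|ac|
→ t1 |25|3a|20|2a|f3|f3|ac|ac|
→ t2 |53|25|6e|3a|55|20|b1|2a|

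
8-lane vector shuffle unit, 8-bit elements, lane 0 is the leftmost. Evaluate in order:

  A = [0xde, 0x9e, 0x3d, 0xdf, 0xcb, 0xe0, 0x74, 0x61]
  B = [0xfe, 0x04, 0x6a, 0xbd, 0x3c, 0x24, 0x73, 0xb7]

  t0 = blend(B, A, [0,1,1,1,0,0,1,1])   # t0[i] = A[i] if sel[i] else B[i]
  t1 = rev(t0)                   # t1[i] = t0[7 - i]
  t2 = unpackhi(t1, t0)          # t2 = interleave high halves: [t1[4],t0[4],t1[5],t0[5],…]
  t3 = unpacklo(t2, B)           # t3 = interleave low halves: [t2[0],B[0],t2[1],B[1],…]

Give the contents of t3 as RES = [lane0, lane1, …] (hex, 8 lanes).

t0 = [0xfe, 0x9e, 0x3d, 0xdf, 0x3c, 0x24, 0x74, 0x61]
t1 = [0x61, 0x74, 0x24, 0x3c, 0xdf, 0x3d, 0x9e, 0xfe]
t2 = [0xdf, 0x3c, 0x3d, 0x24, 0x9e, 0x74, 0xfe, 0x61]
t3 = [0xdf, 0xfe, 0x3c, 0x04, 0x3d, 0x6a, 0x24, 0xbd]

RES = [0xdf, 0xfe, 0x3c, 0x04, 0x3d, 0x6a, 0x24, 0xbd]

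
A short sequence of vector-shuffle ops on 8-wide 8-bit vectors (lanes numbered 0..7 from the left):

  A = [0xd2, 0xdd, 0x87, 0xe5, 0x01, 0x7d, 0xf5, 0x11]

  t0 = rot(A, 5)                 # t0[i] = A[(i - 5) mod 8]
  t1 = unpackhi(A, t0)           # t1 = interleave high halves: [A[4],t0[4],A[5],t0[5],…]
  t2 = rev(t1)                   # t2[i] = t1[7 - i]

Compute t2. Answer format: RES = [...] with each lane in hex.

RES = [0x87, 0x11, 0xdd, 0xf5, 0xd2, 0x7d, 0x11, 0x01]

→ t0 |e5|01|7d|f5|11|d2|dd|87|
→ t1 |01|11|7d|d2|f5|dd|11|87|
→ t2 |87|11|dd|f5|d2|7d|11|01|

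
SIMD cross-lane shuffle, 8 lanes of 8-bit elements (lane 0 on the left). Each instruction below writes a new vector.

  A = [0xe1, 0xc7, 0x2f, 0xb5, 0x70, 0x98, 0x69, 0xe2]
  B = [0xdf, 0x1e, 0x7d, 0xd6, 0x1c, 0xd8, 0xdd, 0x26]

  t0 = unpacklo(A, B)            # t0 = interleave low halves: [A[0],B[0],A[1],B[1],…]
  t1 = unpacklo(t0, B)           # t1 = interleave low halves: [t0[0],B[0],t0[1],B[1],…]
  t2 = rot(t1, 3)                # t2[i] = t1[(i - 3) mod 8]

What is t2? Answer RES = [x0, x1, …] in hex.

t0 = [0xe1, 0xdf, 0xc7, 0x1e, 0x2f, 0x7d, 0xb5, 0xd6]
t1 = [0xe1, 0xdf, 0xdf, 0x1e, 0xc7, 0x7d, 0x1e, 0xd6]
t2 = [0x7d, 0x1e, 0xd6, 0xe1, 0xdf, 0xdf, 0x1e, 0xc7]

RES = [ 0x7d  0x1e  0xd6  0xe1  0xdf  0xdf  0x1e  0xc7 ]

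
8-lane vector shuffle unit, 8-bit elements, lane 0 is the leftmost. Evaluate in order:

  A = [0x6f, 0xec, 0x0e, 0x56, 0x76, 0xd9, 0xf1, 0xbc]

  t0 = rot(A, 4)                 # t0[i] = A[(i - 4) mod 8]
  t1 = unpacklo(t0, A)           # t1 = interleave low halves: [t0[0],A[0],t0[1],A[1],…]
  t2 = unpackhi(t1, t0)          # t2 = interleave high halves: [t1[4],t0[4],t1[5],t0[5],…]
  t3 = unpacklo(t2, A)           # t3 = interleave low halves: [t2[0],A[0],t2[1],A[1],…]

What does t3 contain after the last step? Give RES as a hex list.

→ t0 |76|d9|f1|bc|6f|ec|0e|56|
→ t1 |76|6f|d9|ec|f1|0e|bc|56|
→ t2 |f1|6f|0e|ec|bc|0e|56|56|
→ t3 |f1|6f|6f|ec|0e|0e|ec|56|

RES = [ 0xf1  0x6f  0x6f  0xec  0x0e  0x0e  0xec  0x56 ]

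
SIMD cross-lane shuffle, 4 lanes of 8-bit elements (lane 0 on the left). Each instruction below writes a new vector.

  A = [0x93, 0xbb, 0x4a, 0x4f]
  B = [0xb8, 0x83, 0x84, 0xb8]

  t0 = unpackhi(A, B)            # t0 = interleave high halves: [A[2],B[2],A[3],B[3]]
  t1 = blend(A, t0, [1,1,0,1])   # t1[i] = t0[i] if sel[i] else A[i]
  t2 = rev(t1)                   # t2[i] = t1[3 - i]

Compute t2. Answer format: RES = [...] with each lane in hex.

RES = [ 0xb8  0x4a  0x84  0x4a ]

→ t0 |4a|84|4f|b8|
→ t1 |4a|84|4a|b8|
→ t2 |b8|4a|84|4a|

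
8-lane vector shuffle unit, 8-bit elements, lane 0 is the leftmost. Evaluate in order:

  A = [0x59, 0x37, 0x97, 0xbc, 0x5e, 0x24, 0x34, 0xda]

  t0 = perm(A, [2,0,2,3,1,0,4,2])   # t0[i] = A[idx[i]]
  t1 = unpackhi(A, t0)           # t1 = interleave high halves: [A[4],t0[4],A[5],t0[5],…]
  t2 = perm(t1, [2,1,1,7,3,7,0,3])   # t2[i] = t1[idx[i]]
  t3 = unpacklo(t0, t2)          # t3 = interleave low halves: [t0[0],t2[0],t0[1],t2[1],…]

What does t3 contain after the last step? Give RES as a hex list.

RES = [ 0x97  0x24  0x59  0x37  0x97  0x37  0xbc  0x97 ]

  t0: 97 59 97 bc 37 59 5e 97
  t1: 5e 37 24 59 34 5e da 97
  t2: 24 37 37 97 59 97 5e 59
  t3: 97 24 59 37 97 37 bc 97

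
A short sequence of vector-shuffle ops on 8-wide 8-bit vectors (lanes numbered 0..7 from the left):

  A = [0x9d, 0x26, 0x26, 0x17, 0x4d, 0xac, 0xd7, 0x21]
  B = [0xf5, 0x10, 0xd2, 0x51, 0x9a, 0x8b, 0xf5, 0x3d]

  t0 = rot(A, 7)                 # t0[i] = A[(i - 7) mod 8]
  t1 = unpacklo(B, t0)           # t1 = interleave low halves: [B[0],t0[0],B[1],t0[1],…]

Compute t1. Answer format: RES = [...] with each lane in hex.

RES = [ 0xf5  0x26  0x10  0x26  0xd2  0x17  0x51  0x4d ]

t0 = [0x26, 0x26, 0x17, 0x4d, 0xac, 0xd7, 0x21, 0x9d]
t1 = [0xf5, 0x26, 0x10, 0x26, 0xd2, 0x17, 0x51, 0x4d]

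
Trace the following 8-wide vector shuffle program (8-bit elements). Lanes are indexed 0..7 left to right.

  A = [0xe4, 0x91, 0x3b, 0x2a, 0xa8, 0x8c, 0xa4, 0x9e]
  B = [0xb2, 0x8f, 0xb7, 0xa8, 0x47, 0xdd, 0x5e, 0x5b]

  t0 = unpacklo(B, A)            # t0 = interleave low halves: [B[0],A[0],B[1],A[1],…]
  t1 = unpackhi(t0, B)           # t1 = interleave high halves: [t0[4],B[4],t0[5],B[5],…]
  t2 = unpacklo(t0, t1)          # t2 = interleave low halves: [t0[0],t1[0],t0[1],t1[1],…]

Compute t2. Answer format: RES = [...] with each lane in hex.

RES = [0xb2, 0xb7, 0xe4, 0x47, 0x8f, 0x3b, 0x91, 0xdd]

  t0: b2 e4 8f 91 b7 3b a8 2a
  t1: b7 47 3b dd a8 5e 2a 5b
  t2: b2 b7 e4 47 8f 3b 91 dd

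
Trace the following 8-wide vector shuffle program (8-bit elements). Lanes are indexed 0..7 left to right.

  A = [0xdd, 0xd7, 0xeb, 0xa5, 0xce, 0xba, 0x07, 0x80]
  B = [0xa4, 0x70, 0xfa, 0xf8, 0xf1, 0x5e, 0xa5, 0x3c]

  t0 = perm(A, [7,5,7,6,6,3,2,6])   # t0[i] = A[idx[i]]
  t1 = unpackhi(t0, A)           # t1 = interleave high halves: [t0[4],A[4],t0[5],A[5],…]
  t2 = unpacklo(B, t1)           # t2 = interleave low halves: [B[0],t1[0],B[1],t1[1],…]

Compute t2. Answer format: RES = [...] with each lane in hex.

→ t0 |80|ba|80|07|07|a5|eb|07|
→ t1 |07|ce|a5|ba|eb|07|07|80|
→ t2 |a4|07|70|ce|fa|a5|f8|ba|

RES = [ 0xa4  0x07  0x70  0xce  0xfa  0xa5  0xf8  0xba ]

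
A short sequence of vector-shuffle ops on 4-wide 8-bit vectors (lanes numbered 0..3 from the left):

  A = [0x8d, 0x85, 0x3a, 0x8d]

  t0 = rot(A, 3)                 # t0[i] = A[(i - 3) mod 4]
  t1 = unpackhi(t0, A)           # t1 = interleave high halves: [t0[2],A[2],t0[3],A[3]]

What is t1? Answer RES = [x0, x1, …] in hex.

RES = [0x8d, 0x3a, 0x8d, 0x8d]

  t0: 85 3a 8d 8d
  t1: 8d 3a 8d 8d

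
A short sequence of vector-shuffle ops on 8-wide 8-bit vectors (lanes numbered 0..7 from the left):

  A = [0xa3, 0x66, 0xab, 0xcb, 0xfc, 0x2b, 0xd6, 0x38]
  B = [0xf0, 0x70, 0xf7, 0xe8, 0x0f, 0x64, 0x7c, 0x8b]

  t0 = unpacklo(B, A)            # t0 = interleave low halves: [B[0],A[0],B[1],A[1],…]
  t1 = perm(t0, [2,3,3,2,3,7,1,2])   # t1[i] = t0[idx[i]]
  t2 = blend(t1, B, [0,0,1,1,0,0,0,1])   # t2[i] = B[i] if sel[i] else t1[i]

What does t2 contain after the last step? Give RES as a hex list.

→ t0 |f0|a3|70|66|f7|ab|e8|cb|
→ t1 |70|66|66|70|66|cb|a3|70|
→ t2 |70|66|f7|e8|66|cb|a3|8b|

RES = [0x70, 0x66, 0xf7, 0xe8, 0x66, 0xcb, 0xa3, 0x8b]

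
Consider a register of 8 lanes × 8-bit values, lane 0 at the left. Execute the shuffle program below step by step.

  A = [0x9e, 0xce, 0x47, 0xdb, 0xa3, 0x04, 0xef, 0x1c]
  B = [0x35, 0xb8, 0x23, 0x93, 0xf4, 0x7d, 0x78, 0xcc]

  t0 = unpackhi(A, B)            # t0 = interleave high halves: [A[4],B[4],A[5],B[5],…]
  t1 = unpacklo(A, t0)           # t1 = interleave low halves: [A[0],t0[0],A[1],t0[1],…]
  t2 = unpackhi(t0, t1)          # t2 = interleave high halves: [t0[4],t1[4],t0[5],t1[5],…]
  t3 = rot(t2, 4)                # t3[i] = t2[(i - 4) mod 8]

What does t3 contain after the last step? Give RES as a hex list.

RES = [0x1c, 0xdb, 0xcc, 0x7d, 0xef, 0x47, 0x78, 0x04]

→ t0 |a3|f4|04|7d|ef|78|1c|cc|
→ t1 |9e|a3|ce|f4|47|04|db|7d|
→ t2 |ef|47|78|04|1c|db|cc|7d|
→ t3 |1c|db|cc|7d|ef|47|78|04|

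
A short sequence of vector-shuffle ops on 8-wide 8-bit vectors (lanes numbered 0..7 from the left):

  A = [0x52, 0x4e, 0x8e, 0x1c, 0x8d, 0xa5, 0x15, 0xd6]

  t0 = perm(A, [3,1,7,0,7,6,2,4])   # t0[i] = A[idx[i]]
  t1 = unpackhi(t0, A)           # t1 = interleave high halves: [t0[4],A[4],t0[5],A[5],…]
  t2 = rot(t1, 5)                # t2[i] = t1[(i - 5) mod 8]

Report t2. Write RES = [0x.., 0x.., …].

RES = [0xa5, 0x8e, 0x15, 0x8d, 0xd6, 0xd6, 0x8d, 0x15]

→ t0 |1c|4e|d6|52|d6|15|8e|8d|
→ t1 |d6|8d|15|a5|8e|15|8d|d6|
→ t2 |a5|8e|15|8d|d6|d6|8d|15|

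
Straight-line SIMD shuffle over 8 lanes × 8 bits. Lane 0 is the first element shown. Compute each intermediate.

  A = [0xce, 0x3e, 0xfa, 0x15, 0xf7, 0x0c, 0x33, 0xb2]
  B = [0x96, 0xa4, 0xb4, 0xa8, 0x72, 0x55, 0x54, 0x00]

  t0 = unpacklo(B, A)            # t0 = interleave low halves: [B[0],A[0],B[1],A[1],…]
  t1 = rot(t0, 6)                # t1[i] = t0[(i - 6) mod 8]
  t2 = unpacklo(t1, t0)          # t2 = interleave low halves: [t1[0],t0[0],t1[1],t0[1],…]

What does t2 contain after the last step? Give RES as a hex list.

RES = [0xa4, 0x96, 0x3e, 0xce, 0xb4, 0xa4, 0xfa, 0x3e]

  t0: 96 ce a4 3e b4 fa a8 15
  t1: a4 3e b4 fa a8 15 96 ce
  t2: a4 96 3e ce b4 a4 fa 3e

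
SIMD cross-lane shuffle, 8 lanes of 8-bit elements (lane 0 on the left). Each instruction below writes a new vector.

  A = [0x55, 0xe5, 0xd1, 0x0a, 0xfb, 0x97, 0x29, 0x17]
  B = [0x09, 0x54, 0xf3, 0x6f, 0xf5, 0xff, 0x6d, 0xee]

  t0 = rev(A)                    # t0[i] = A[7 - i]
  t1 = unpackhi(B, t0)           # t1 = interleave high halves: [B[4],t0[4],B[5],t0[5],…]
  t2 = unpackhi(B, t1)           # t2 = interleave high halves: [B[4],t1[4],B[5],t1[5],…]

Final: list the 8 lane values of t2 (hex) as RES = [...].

  t0: 17 29 97 fb 0a d1 e5 55
  t1: f5 0a ff d1 6d e5 ee 55
  t2: f5 6d ff e5 6d ee ee 55

RES = [0xf5, 0x6d, 0xff, 0xe5, 0x6d, 0xee, 0xee, 0x55]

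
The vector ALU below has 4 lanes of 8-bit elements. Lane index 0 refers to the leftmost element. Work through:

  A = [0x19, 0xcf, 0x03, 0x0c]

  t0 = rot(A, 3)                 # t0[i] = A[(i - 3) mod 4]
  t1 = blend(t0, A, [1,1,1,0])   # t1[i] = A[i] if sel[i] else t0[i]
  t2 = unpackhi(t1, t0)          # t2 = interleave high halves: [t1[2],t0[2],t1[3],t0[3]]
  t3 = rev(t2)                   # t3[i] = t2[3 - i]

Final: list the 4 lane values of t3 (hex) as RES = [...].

  t0: cf 03 0c 19
  t1: 19 cf 03 19
  t2: 03 0c 19 19
  t3: 19 19 0c 03

RES = [ 0x19  0x19  0x0c  0x03 ]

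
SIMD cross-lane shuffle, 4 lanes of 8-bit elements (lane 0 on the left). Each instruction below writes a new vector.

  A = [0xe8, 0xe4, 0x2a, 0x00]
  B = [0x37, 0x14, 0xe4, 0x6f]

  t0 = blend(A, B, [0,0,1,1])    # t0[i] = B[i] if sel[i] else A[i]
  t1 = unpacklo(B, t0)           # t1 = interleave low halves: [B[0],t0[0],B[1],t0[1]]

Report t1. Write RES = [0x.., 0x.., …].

→ t0 |e8|e4|e4|6f|
→ t1 |37|e8|14|e4|

RES = [0x37, 0xe8, 0x14, 0xe4]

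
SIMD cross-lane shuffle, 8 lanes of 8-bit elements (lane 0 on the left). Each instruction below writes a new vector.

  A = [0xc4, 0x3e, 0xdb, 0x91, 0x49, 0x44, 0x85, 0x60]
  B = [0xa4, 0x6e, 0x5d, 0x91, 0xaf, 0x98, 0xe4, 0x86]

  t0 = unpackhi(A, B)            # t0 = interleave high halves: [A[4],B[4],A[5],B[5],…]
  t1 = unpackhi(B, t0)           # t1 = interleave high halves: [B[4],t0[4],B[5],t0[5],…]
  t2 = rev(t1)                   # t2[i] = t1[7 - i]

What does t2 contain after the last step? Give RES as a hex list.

RES = [0x86, 0x86, 0x60, 0xe4, 0xe4, 0x98, 0x85, 0xaf]

t0 = [0x49, 0xaf, 0x44, 0x98, 0x85, 0xe4, 0x60, 0x86]
t1 = [0xaf, 0x85, 0x98, 0xe4, 0xe4, 0x60, 0x86, 0x86]
t2 = [0x86, 0x86, 0x60, 0xe4, 0xe4, 0x98, 0x85, 0xaf]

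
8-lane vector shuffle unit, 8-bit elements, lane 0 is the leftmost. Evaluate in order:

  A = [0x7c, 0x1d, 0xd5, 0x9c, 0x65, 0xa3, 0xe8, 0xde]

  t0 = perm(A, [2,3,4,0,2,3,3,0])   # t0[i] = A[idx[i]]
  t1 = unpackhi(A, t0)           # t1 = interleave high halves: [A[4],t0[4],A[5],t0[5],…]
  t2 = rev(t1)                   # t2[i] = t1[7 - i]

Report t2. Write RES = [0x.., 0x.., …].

  t0: d5 9c 65 7c d5 9c 9c 7c
  t1: 65 d5 a3 9c e8 9c de 7c
  t2: 7c de 9c e8 9c a3 d5 65

RES = [ 0x7c  0xde  0x9c  0xe8  0x9c  0xa3  0xd5  0x65 ]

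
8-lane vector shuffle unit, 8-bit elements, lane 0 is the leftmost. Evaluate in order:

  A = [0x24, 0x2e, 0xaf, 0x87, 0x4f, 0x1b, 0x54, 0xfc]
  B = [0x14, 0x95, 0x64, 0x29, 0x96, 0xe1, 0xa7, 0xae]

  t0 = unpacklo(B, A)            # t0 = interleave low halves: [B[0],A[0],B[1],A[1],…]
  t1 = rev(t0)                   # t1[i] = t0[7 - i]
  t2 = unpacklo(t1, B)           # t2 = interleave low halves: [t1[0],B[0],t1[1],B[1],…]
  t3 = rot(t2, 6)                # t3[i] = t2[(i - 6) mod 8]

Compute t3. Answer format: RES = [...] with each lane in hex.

RES = [ 0x29  0x95  0xaf  0x64  0x64  0x29  0x87  0x14 ]

t0 = [0x14, 0x24, 0x95, 0x2e, 0x64, 0xaf, 0x29, 0x87]
t1 = [0x87, 0x29, 0xaf, 0x64, 0x2e, 0x95, 0x24, 0x14]
t2 = [0x87, 0x14, 0x29, 0x95, 0xaf, 0x64, 0x64, 0x29]
t3 = [0x29, 0x95, 0xaf, 0x64, 0x64, 0x29, 0x87, 0x14]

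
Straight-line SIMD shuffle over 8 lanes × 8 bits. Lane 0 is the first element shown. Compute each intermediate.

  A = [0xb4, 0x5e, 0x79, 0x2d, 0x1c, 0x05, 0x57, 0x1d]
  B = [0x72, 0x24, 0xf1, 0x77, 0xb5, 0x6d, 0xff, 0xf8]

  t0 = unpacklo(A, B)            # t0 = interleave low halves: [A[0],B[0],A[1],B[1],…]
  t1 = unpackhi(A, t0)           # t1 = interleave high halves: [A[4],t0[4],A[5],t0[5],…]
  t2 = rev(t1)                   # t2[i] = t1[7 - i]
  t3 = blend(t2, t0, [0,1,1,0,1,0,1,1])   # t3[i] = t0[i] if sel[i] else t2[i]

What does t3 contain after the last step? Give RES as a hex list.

  t0: b4 72 5e 24 79 f1 2d 77
  t1: 1c 79 05 f1 57 2d 1d 77
  t2: 77 1d 2d 57 f1 05 79 1c
  t3: 77 72 5e 57 79 05 2d 77

RES = [ 0x77  0x72  0x5e  0x57  0x79  0x05  0x2d  0x77 ]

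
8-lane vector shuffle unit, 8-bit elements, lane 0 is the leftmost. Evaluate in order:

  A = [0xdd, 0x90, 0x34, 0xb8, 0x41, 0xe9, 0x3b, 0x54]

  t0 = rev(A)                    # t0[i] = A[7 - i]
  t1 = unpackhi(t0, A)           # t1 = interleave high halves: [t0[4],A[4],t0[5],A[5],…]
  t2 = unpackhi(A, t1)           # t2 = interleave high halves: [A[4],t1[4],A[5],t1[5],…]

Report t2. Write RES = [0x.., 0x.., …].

t0 = [0x54, 0x3b, 0xe9, 0x41, 0xb8, 0x34, 0x90, 0xdd]
t1 = [0xb8, 0x41, 0x34, 0xe9, 0x90, 0x3b, 0xdd, 0x54]
t2 = [0x41, 0x90, 0xe9, 0x3b, 0x3b, 0xdd, 0x54, 0x54]

RES = [0x41, 0x90, 0xe9, 0x3b, 0x3b, 0xdd, 0x54, 0x54]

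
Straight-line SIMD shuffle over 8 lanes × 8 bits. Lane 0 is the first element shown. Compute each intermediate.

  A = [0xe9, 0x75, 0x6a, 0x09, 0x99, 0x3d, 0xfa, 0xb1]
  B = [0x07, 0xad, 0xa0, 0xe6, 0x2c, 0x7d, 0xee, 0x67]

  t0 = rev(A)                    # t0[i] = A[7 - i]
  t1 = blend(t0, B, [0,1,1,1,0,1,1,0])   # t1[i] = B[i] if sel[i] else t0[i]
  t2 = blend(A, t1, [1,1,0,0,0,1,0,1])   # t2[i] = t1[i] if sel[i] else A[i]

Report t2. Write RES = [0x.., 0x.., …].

  t0: b1 fa 3d 99 09 6a 75 e9
  t1: b1 ad a0 e6 09 7d ee e9
  t2: b1 ad 6a 09 99 7d fa e9

RES = [0xb1, 0xad, 0x6a, 0x09, 0x99, 0x7d, 0xfa, 0xe9]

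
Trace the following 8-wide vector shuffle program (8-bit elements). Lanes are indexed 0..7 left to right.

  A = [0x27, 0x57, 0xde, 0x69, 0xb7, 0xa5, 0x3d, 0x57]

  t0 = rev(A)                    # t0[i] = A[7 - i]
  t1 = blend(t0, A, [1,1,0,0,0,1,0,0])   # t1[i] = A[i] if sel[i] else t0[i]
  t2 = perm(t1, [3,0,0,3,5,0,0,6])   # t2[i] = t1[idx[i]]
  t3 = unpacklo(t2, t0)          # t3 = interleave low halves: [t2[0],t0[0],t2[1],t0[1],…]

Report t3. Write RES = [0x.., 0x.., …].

RES = [0xb7, 0x57, 0x27, 0x3d, 0x27, 0xa5, 0xb7, 0xb7]

t0 = [0x57, 0x3d, 0xa5, 0xb7, 0x69, 0xde, 0x57, 0x27]
t1 = [0x27, 0x57, 0xa5, 0xb7, 0x69, 0xa5, 0x57, 0x27]
t2 = [0xb7, 0x27, 0x27, 0xb7, 0xa5, 0x27, 0x27, 0x57]
t3 = [0xb7, 0x57, 0x27, 0x3d, 0x27, 0xa5, 0xb7, 0xb7]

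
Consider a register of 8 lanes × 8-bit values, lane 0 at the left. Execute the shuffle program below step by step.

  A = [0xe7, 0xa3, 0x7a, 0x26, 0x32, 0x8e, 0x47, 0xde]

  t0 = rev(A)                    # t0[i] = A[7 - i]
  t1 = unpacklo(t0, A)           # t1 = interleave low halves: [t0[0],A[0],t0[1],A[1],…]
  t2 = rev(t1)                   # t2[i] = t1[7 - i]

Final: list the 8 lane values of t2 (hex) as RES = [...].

  t0: de 47 8e 32 26 7a a3 e7
  t1: de e7 47 a3 8e 7a 32 26
  t2: 26 32 7a 8e a3 47 e7 de

RES = [ 0x26  0x32  0x7a  0x8e  0xa3  0x47  0xe7  0xde ]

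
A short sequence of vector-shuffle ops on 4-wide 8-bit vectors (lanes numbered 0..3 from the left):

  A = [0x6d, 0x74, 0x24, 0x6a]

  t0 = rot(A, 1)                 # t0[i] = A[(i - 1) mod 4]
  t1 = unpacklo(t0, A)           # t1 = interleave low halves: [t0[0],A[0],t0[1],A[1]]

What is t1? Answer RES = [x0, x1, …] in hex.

t0 = [0x6a, 0x6d, 0x74, 0x24]
t1 = [0x6a, 0x6d, 0x6d, 0x74]

RES = [ 0x6a  0x6d  0x6d  0x74 ]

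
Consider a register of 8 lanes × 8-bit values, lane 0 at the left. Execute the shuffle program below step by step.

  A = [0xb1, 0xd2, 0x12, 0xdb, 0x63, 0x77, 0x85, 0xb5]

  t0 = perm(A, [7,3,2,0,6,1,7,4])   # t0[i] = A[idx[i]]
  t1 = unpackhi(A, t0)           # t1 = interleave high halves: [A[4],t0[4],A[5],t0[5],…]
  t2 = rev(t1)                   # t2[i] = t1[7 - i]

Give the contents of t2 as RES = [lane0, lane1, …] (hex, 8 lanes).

  t0: b5 db 12 b1 85 d2 b5 63
  t1: 63 85 77 d2 85 b5 b5 63
  t2: 63 b5 b5 85 d2 77 85 63

RES = [0x63, 0xb5, 0xb5, 0x85, 0xd2, 0x77, 0x85, 0x63]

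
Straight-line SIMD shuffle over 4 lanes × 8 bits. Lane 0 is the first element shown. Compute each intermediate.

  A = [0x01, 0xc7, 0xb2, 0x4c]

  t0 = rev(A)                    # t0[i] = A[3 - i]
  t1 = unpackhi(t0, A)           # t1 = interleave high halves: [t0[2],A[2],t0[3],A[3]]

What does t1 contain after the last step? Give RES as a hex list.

t0 = [0x4c, 0xb2, 0xc7, 0x01]
t1 = [0xc7, 0xb2, 0x01, 0x4c]

RES = [0xc7, 0xb2, 0x01, 0x4c]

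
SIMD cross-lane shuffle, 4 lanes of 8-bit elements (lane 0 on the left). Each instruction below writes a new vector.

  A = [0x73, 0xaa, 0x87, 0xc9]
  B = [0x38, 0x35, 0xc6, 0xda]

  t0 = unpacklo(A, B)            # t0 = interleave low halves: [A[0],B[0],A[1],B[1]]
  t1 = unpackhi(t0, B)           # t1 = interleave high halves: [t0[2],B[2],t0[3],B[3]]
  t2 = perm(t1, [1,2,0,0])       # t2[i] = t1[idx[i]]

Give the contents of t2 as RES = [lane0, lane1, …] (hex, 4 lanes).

t0 = [0x73, 0x38, 0xaa, 0x35]
t1 = [0xaa, 0xc6, 0x35, 0xda]
t2 = [0xc6, 0x35, 0xaa, 0xaa]

RES = [0xc6, 0x35, 0xaa, 0xaa]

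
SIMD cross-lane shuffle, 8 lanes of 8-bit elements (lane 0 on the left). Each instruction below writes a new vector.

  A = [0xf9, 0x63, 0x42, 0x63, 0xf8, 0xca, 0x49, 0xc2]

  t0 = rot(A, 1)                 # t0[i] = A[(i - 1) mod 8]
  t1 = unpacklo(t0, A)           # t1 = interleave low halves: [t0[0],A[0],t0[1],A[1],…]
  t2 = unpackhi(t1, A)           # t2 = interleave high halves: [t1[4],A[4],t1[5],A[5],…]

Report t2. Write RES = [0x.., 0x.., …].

RES = [ 0x63  0xf8  0x42  0xca  0x42  0x49  0x63  0xc2 ]

  t0: c2 f9 63 42 63 f8 ca 49
  t1: c2 f9 f9 63 63 42 42 63
  t2: 63 f8 42 ca 42 49 63 c2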